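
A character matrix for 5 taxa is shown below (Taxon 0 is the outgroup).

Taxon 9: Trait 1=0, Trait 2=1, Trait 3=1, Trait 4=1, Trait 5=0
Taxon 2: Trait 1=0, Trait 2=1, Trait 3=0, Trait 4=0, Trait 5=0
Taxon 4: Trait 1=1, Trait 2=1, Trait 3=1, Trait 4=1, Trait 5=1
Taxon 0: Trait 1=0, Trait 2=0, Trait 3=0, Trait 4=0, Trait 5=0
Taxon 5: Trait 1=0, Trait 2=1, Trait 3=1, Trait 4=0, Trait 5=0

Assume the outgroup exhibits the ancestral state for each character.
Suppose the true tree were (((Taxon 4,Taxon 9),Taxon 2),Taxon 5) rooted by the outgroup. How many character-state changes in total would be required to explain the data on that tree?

6

Map each character onto (((Taxon 4,Taxon 9),Taxon 2),Taxon 5) (rooted by Taxon 0) and count the minimum state changes it requires (Fitch parsimony):
Trait 1: 1; Trait 2: 1; Trait 3: 2; Trait 4: 1; Trait 5: 1.
Total tree length = 6.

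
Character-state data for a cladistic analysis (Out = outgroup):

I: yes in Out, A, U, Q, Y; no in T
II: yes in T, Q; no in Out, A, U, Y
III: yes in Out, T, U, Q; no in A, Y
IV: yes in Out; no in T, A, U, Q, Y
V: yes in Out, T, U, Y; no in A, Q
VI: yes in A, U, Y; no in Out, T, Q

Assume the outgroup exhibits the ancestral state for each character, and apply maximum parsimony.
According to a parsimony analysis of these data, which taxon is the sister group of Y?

A

Character polarity is set by the outgroup: the derived state is whichever differs from the outgroup's state, so for I, III, IV, V the derived state is 'no', and for the remaining characters it is 'yes'.
I (derived state 'no') is unique to T (autapomorphy; uninformative for grouping).
Only Q and T show the derived state 'yes' for II, supporting them as a clade.
Only A and Y show the derived state 'no' for III, supporting them as a clade.
IV (derived state 'no') is shared by all ingroup taxa — unites the whole ingroup.
V groups A and Q, which is incompatible with the clades supported by the remaining characters; treating it as convergent (homoplasy) costs fewer steps than any alternative tree.
Only A, U, and Y show the derived state 'yes' for VI, supporting them as a clade.
Most parsimonious ingroup topology: ((T,Q),((A,Y),U)).
Y and A form a cherry on this tree, so they are sister taxa.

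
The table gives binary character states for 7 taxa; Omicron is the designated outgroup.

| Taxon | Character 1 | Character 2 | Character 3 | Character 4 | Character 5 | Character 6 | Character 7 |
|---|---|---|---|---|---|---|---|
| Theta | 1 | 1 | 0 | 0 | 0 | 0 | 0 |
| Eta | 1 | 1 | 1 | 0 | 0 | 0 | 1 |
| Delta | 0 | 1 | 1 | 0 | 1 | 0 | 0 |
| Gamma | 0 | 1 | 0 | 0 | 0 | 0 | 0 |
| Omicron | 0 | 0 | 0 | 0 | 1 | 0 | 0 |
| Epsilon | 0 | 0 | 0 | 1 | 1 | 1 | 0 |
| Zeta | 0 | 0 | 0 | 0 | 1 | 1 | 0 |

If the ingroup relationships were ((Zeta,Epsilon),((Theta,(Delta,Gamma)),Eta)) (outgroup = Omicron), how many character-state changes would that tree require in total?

10

Map each character onto ((Zeta,Epsilon),((Theta,(Delta,Gamma)),Eta)) (rooted by Omicron) and count the minimum state changes it requires (Fitch parsimony):
Character 1: 2; Character 2: 1; Character 3: 2; Character 4: 1; Character 5: 2; Character 6: 1; Character 7: 1.
Total tree length = 10.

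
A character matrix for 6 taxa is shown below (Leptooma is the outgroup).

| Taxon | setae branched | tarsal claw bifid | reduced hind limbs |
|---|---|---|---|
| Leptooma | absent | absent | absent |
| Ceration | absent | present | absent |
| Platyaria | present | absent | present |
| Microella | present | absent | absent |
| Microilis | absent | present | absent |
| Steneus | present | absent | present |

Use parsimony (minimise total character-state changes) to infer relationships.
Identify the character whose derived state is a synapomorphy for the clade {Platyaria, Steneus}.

reduced hind limbs

The outgroup has state 'absent' for every character, so 'present' is the derived state throughout.
setae branched: derived state 'present' in Microella, Platyaria, and Steneus only — synapomorphy for {Microella, Platyaria, Steneus}.
Only Ceration and Microilis show the derived state 'present' for tarsal claw bifid, supporting them as a clade.
reduced hind limbs: derived state 'present' in Platyaria and Steneus only — synapomorphy for {Platyaria, Steneus}.
Most parsimonious ingroup topology: ((Ceration,Microilis),((Platyaria,Steneus),Microella)).
The clade {Platyaria, Steneus} is supported by reduced hind limbs: its derived state 'present' occurs in exactly those taxa and in no other taxon (including the outgroup).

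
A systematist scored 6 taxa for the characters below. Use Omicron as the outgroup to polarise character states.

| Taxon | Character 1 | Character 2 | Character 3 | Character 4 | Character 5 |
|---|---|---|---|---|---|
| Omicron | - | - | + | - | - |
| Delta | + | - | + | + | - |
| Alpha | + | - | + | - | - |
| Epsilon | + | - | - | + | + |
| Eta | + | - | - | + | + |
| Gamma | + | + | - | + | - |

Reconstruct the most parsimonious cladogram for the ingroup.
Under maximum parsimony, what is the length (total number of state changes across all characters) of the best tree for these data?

Character polarity is set by the outgroup: the derived state is whichever differs from the outgroup's state, so for Character 3 the derived state is '-', and for the remaining characters it is '+'.
All ingroup taxa share the derived state '+' for Character 1; it defines the ingroup but does not resolve relationships within it.
Character 2 (derived state '+') is unique to Gamma (autapomorphy; uninformative for grouping).
Character 3 (derived state '-') is shared by Epsilon, Eta, and Gamma — a synapomorphy uniting that clade.
Only Delta, Epsilon, Eta, and Gamma show the derived state '+' for Character 4, supporting them as a clade.
Character 5 (derived state '+') is shared by Epsilon and Eta — a synapomorphy uniting that clade.
Most parsimonious ingroup topology: ((Delta,((Epsilon,Eta),Gamma)),Alpha).
Changes per character on this tree: Character 1: 1; Character 2: 1; Character 3: 1; Character 4: 1; Character 5: 1.
Total = 5.

5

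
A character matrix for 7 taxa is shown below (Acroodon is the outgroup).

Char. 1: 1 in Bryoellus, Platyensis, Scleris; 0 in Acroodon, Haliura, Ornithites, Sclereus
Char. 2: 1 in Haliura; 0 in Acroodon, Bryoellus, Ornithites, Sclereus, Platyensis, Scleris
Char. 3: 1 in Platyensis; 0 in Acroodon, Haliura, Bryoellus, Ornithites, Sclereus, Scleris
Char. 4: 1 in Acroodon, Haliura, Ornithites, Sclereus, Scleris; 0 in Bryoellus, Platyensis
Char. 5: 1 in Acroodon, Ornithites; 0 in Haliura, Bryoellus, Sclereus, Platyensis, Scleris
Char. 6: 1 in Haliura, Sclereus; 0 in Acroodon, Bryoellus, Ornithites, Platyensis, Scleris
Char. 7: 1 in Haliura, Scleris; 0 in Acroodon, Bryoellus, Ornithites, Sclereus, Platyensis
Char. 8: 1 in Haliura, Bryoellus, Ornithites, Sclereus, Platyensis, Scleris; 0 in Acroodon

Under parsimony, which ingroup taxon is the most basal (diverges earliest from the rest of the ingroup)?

Character polarity is set by the outgroup: the derived state is whichever differs from the outgroup's state, so for Char. 4, Char. 5 the derived state is '0', and for the remaining characters it is '1'.
Char. 1 (derived state '1') is shared by Bryoellus, Platyensis, and Scleris — a synapomorphy uniting that clade.
Char. 2: derived state '1' in Haliura only — an autapomorphy, so it tells us nothing about relationships among taxa.
Char. 3: derived state '1' in Platyensis only — an autapomorphy, so it tells us nothing about relationships among taxa.
Char. 4: derived state '0' in Bryoellus and Platyensis only — synapomorphy for {Bryoellus, Platyensis}.
Only Bryoellus, Haliura, Platyensis, Sclereus, and Scleris show the derived state '0' for Char. 5, supporting them as a clade.
Only Haliura and Sclereus show the derived state '1' for Char. 6, supporting them as a clade.
Char. 7 (state '1') occurs in Haliura and Scleris but conflicts with the nesting implied by the other characters — most parsimoniously interpreted as homoplasy.
All ingroup taxa share the derived state '1' for Char. 8; it defines the ingroup but does not resolve relationships within it.
Most parsimonious ingroup topology: (((Haliura,Sclereus),((Bryoellus,Platyensis),Scleris)),Ornithites).
Ornithites is sister to the clade containing all other ingroup taxa, so it is the earliest-diverging (most basal) ingroup lineage.

Ornithites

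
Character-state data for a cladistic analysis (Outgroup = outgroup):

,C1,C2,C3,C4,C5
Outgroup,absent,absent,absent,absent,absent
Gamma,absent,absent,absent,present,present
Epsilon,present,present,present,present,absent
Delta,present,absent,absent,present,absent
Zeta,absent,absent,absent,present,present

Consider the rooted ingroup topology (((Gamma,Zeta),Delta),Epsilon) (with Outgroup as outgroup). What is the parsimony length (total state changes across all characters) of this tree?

6

Map each character onto (((Gamma,Zeta),Delta),Epsilon) (rooted by Outgroup) and count the minimum state changes it requires (Fitch parsimony):
C1: 2; C2: 1; C3: 1; C4: 1; C5: 1.
Total tree length = 6.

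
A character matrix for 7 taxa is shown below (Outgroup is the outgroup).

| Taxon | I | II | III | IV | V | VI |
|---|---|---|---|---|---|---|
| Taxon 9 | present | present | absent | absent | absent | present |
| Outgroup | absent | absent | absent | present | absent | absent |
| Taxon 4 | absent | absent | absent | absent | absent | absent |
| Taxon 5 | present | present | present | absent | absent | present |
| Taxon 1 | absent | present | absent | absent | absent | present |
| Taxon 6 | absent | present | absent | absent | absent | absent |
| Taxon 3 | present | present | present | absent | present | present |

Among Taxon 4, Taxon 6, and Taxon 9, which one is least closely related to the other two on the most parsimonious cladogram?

Character polarity is set by the outgroup: the derived state is whichever differs from the outgroup's state, so for IV the derived state is 'absent', and for the remaining characters it is 'present'.
I (derived state 'present') is shared by Taxon 3, Taxon 5, and Taxon 9 — a synapomorphy uniting that clade.
II (derived state 'present') is shared by Taxon 1, Taxon 3, Taxon 5, Taxon 6, and Taxon 9 — a synapomorphy uniting that clade.
Only Taxon 3 and Taxon 5 show the derived state 'present' for III, supporting them as a clade.
All ingroup taxa share the derived state 'absent' for IV; it defines the ingroup but does not resolve relationships within it.
V: derived state 'present' in Taxon 3 only — an autapomorphy, so it tells us nothing about relationships among taxa.
VI (derived state 'present') is shared by Taxon 1, Taxon 3, Taxon 5, and Taxon 9 — a synapomorphy uniting that clade.
Most parsimonious ingroup topology: (((((Taxon 3,Taxon 5),Taxon 9),Taxon 1),Taxon 6),Taxon 4).
Taxon 6 and Taxon 9 share a more recent common ancestor with each other than either does with Taxon 4, so Taxon 4 is the least closely related of the three.

Taxon 4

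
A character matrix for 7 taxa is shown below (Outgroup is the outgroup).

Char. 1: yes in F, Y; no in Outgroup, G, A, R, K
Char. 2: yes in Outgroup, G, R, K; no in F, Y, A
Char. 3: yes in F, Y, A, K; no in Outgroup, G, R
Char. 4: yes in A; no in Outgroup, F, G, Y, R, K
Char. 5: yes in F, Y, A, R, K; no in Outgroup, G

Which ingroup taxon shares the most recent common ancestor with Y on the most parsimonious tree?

F

Character polarity is set by the outgroup: the derived state is whichever differs from the outgroup's state, so for Char. 2 the derived state is 'no', and for the remaining characters it is 'yes'.
Char. 1: derived state 'yes' in F and Y only — synapomorphy for {F, Y}.
Only A, F, and Y show the derived state 'no' for Char. 2, supporting them as a clade.
Char. 3 (derived state 'yes') is shared by A, F, K, and Y — a synapomorphy uniting that clade.
Char. 4: derived state 'yes' in A only — an autapomorphy, so it tells us nothing about relationships among taxa.
Only A, F, K, R, and Y show the derived state 'yes' for Char. 5, supporting them as a clade.
Most parsimonious ingroup topology: (((((F,Y),A),K),R),G).
Y and F form a cherry on this tree, so they are sister taxa.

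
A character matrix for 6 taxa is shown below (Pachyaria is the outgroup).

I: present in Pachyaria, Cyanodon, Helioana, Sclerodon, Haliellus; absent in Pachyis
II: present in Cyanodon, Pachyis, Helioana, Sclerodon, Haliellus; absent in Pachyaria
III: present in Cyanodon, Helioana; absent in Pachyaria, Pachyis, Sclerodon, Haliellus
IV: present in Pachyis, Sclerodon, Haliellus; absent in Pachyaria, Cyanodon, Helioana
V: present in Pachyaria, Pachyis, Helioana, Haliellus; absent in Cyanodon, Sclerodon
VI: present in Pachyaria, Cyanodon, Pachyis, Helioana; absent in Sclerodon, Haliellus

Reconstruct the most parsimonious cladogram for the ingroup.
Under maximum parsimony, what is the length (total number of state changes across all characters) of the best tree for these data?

7

Character polarity is set by the outgroup: the derived state is whichever differs from the outgroup's state, so for I, V, VI the derived state is 'absent', and for the remaining characters it is 'present'.
I: derived state 'absent' in Pachyis only — an autapomorphy, so it tells us nothing about relationships among taxa.
All ingroup taxa share the derived state 'present' for II; it defines the ingroup but does not resolve relationships within it.
III (derived state 'present') is shared by Cyanodon and Helioana — a synapomorphy uniting that clade.
IV: derived state 'present' in Haliellus, Pachyis, and Sclerodon only — synapomorphy for {Haliellus, Pachyis, Sclerodon}.
V (state 'absent') occurs in Cyanodon and Sclerodon but conflicts with the nesting implied by the other characters — most parsimoniously interpreted as homoplasy.
VI (derived state 'absent') is shared by Haliellus and Sclerodon — a synapomorphy uniting that clade.
Most parsimonious ingroup topology: ((Cyanodon,Helioana),(Pachyis,(Sclerodon,Haliellus))).
Changes per character on this tree: I: 1; II: 1; III: 1; IV: 1; V: 2; VI: 1.
Total = 7.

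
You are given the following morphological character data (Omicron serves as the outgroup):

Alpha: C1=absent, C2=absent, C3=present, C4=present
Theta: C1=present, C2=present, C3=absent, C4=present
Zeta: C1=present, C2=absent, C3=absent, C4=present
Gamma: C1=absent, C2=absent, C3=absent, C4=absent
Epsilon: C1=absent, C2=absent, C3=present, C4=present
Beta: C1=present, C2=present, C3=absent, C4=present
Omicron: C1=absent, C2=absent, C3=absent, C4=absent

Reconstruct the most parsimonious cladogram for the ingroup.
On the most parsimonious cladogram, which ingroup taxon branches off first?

The outgroup has state 'absent' for every character, so 'present' is the derived state throughout.
C1: derived state 'present' in Beta, Theta, and Zeta only — synapomorphy for {Beta, Theta, Zeta}.
Only Beta and Theta show the derived state 'present' for C2, supporting them as a clade.
C3: derived state 'present' in Alpha and Epsilon only — synapomorphy for {Alpha, Epsilon}.
Only Alpha, Beta, Epsilon, Theta, and Zeta show the derived state 'present' for C4, supporting them as a clade.
Most parsimonious ingroup topology: ((((Beta,Theta),Zeta),(Epsilon,Alpha)),Gamma).
Gamma is sister to the clade containing all other ingroup taxa, so it is the earliest-diverging (most basal) ingroup lineage.

Gamma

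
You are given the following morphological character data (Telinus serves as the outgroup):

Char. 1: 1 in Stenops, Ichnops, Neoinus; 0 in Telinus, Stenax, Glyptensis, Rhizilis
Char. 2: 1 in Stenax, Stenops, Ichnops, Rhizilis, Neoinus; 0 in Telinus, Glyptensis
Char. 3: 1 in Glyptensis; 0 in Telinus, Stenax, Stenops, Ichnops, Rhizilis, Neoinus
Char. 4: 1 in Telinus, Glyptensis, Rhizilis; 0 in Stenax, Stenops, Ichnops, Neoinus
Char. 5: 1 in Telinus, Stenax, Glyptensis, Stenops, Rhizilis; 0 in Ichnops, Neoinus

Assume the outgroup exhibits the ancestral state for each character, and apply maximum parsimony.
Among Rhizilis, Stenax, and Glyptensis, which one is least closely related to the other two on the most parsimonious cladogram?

Glyptensis

Character polarity is set by the outgroup: the derived state is whichever differs from the outgroup's state, so for Char. 4, Char. 5 the derived state is '0', and for the remaining characters it is '1'.
Char. 1: derived state '1' in Ichnops, Neoinus, and Stenops only — synapomorphy for {Ichnops, Neoinus, Stenops}.
Char. 2: derived state '1' in Ichnops, Neoinus, Rhizilis, Stenax, and Stenops only — synapomorphy for {Ichnops, Neoinus, Rhizilis, Stenax, Stenops}.
Char. 3 (derived state '1') is unique to Glyptensis (autapomorphy; uninformative for grouping).
Only Ichnops, Neoinus, Stenax, and Stenops show the derived state '0' for Char. 4, supporting them as a clade.
Char. 5: derived state '0' in Ichnops and Neoinus only — synapomorphy for {Ichnops, Neoinus}.
Most parsimonious ingroup topology: (((Stenax,(Stenops,(Ichnops,Neoinus))),Rhizilis),Glyptensis).
Stenax and Rhizilis share a more recent common ancestor with each other than either does with Glyptensis, so Glyptensis is the least closely related of the three.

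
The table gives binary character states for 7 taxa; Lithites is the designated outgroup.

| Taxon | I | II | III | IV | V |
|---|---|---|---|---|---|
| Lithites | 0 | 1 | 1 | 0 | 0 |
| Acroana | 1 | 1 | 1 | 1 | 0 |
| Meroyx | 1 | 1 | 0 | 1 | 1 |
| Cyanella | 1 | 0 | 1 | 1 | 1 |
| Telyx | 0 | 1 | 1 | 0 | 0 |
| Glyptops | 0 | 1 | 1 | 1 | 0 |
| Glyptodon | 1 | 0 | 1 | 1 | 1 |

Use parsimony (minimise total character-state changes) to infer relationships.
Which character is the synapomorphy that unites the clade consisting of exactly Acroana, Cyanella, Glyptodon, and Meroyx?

Character polarity is set by the outgroup: the derived state is whichever differs from the outgroup's state, so for II, III the derived state is '0', and for the remaining characters it is '1'.
I: derived state '1' in Acroana, Cyanella, Glyptodon, and Meroyx only — synapomorphy for {Acroana, Cyanella, Glyptodon, Meroyx}.
II: derived state '0' in Cyanella and Glyptodon only — synapomorphy for {Cyanella, Glyptodon}.
III: derived state '0' in Meroyx only — an autapomorphy, so it tells us nothing about relationships among taxa.
Only Acroana, Cyanella, Glyptodon, Glyptops, and Meroyx show the derived state '1' for IV, supporting them as a clade.
Only Cyanella, Glyptodon, and Meroyx show the derived state '1' for V, supporting them as a clade.
Most parsimonious ingroup topology: (((Acroana,(Meroyx,(Cyanella,Glyptodon))),Glyptops),Telyx).
The clade {Acroana, Cyanella, Glyptodon, Meroyx} is supported by I: its derived state '1' occurs in exactly those taxa and in no other taxon (including the outgroup).

I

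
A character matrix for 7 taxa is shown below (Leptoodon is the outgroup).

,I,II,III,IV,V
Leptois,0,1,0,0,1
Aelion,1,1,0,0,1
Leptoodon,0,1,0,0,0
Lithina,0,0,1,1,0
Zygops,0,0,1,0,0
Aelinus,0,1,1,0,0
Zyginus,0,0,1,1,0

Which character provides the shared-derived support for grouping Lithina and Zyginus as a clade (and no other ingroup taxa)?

IV

Character polarity is set by the outgroup: the derived state is whichever differs from the outgroup's state, so for II the derived state is '0', and for the remaining characters it is '1'.
I: derived state '1' in Aelion only — an autapomorphy, so it tells us nothing about relationships among taxa.
II: derived state '0' in Lithina, Zyginus, and Zygops only — synapomorphy for {Lithina, Zyginus, Zygops}.
III (derived state '1') is shared by Aelinus, Lithina, Zyginus, and Zygops — a synapomorphy uniting that clade.
IV (derived state '1') is shared by Lithina and Zyginus — a synapomorphy uniting that clade.
V (derived state '1') is shared by Aelion and Leptois — a synapomorphy uniting that clade.
Most parsimonious ingroup topology: ((Leptois,Aelion),((Zygops,(Lithina,Zyginus)),Aelinus)).
The clade {Lithina, Zyginus} is supported by IV: its derived state '1' occurs in exactly those taxa and in no other taxon (including the outgroup).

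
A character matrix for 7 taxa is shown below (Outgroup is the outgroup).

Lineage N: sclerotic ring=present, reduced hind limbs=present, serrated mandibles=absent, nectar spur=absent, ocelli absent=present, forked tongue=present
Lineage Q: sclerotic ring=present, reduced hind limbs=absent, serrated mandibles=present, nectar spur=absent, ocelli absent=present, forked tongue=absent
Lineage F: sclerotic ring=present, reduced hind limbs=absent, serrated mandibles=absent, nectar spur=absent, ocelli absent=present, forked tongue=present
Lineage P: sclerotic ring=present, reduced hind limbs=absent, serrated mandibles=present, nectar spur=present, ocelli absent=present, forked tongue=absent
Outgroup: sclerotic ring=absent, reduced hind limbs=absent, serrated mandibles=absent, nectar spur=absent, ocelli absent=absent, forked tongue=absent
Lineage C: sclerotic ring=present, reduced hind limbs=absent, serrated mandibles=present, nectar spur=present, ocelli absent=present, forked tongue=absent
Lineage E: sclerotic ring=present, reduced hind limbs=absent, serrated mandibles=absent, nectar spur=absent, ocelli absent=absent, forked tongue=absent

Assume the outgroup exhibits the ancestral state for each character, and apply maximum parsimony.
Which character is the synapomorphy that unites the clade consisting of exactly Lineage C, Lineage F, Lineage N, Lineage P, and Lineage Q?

The outgroup has state 'absent' for every character, so 'present' is the derived state throughout.
sclerotic ring (derived state 'present') is shared by all ingroup taxa — unites the whole ingroup.
reduced hind limbs: derived state 'present' in Lineage N only — an autapomorphy, so it tells us nothing about relationships among taxa.
serrated mandibles (derived state 'present') is shared by Lineage C, Lineage P, and Lineage Q — a synapomorphy uniting that clade.
Only Lineage C and Lineage P show the derived state 'present' for nectar spur, supporting them as a clade.
Only Lineage C, Lineage F, Lineage N, Lineage P, and Lineage Q show the derived state 'present' for ocelli absent, supporting them as a clade.
Only Lineage F and Lineage N show the derived state 'present' for forked tongue, supporting them as a clade.
Most parsimonious ingroup topology: ((((Lineage C,Lineage P),Lineage Q),(Lineage F,Lineage N)),Lineage E).
The clade {Lineage C, Lineage F, Lineage N, Lineage P, Lineage Q} is supported by ocelli absent: its derived state 'present' occurs in exactly those taxa and in no other taxon (including the outgroup).

ocelli absent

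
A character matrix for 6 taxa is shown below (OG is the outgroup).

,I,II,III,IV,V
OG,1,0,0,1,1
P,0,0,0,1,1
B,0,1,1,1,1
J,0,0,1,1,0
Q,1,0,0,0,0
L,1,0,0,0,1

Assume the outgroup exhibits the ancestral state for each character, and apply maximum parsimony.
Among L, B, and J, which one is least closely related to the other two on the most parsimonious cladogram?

Character polarity is set by the outgroup: the derived state is whichever differs from the outgroup's state, so for I, IV, V the derived state is '0', and for the remaining characters it is '1'.
I (derived state '0') is shared by B, J, and P — a synapomorphy uniting that clade.
II: derived state '1' in B only — an autapomorphy, so it tells us nothing about relationships among taxa.
Only B and J show the derived state '1' for III, supporting them as a clade.
Only L and Q show the derived state '0' for IV, supporting them as a clade.
V groups J and Q, which is incompatible with the clades supported by the remaining characters; treating it as convergent (homoplasy) costs fewer steps than any alternative tree.
Most parsimonious ingroup topology: ((P,(B,J)),(Q,L)).
B and J share a more recent common ancestor with each other than either does with L, so L is the least closely related of the three.

L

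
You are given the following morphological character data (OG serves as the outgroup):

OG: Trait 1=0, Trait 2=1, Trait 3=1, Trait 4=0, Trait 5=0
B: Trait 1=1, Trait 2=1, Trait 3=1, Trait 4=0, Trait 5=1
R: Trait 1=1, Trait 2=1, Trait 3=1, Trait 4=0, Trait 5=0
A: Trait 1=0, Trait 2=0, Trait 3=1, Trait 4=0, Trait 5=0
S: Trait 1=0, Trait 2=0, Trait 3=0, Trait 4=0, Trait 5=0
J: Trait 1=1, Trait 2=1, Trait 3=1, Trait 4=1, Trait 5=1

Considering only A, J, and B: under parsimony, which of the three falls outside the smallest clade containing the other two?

Character polarity is set by the outgroup: the derived state is whichever differs from the outgroup's state, so for Trait 2, Trait 3 the derived state is '0', and for the remaining characters it is '1'.
Trait 1 (derived state '1') is shared by B, J, and R — a synapomorphy uniting that clade.
Trait 2 (derived state '0') is shared by A and S — a synapomorphy uniting that clade.
Trait 3 (derived state '0') is unique to S (autapomorphy; uninformative for grouping).
Trait 4: derived state '1' in J only — an autapomorphy, so it tells us nothing about relationships among taxa.
Trait 5: derived state '1' in B and J only — synapomorphy for {B, J}.
Most parsimonious ingroup topology: (((B,J),R),(A,S)).
B and J share a more recent common ancestor with each other than either does with A, so A is the least closely related of the three.

A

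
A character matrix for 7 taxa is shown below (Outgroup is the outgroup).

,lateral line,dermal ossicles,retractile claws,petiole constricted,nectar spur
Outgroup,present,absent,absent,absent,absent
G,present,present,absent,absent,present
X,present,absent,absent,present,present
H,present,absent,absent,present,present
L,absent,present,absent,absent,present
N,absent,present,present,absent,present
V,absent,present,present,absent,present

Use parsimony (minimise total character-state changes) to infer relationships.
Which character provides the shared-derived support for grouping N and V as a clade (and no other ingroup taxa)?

Character polarity is set by the outgroup: the derived state is whichever differs from the outgroup's state, so for lateral line the derived state is 'absent', and for the remaining characters it is 'present'.
lateral line: derived state 'absent' in L, N, and V only — synapomorphy for {L, N, V}.
dermal ossicles: derived state 'present' in G, L, N, and V only — synapomorphy for {G, L, N, V}.
retractile claws: derived state 'present' in N and V only — synapomorphy for {N, V}.
petiole constricted: derived state 'present' in H and X only — synapomorphy for {H, X}.
nectar spur (derived state 'present') is shared by all ingroup taxa — unites the whole ingroup.
Most parsimonious ingroup topology: ((G,(L,(N,V))),(X,H)).
The clade {N, V} is supported by retractile claws: its derived state 'present' occurs in exactly those taxa and in no other taxon (including the outgroup).

retractile claws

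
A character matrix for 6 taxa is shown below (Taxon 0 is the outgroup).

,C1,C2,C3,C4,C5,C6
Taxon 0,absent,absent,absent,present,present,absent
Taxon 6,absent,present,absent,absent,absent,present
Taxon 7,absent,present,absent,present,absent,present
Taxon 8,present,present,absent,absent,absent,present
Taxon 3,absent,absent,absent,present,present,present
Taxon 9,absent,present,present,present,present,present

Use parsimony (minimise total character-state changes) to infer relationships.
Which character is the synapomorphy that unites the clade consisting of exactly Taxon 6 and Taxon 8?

C4

Character polarity is set by the outgroup: the derived state is whichever differs from the outgroup's state, so for C4, C5 the derived state is 'absent', and for the remaining characters it is 'present'.
C1 (derived state 'present') is unique to Taxon 8 (autapomorphy; uninformative for grouping).
C2 (derived state 'present') is shared by Taxon 6, Taxon 7, Taxon 8, and Taxon 9 — a synapomorphy uniting that clade.
C3 (derived state 'present') is unique to Taxon 9 (autapomorphy; uninformative for grouping).
C4: derived state 'absent' in Taxon 6 and Taxon 8 only — synapomorphy for {Taxon 6, Taxon 8}.
C5 (derived state 'absent') is shared by Taxon 6, Taxon 7, and Taxon 8 — a synapomorphy uniting that clade.
C6 (derived state 'present') is shared by all ingroup taxa — unites the whole ingroup.
Most parsimonious ingroup topology: ((((Taxon 6,Taxon 8),Taxon 7),Taxon 9),Taxon 3).
The clade {Taxon 6, Taxon 8} is supported by C4: its derived state 'absent' occurs in exactly those taxa and in no other taxon (including the outgroup).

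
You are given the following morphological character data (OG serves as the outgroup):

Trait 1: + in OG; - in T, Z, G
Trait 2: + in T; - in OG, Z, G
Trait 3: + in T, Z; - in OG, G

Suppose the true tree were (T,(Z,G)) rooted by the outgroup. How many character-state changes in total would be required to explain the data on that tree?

4

Map each character onto (T,(Z,G)) (rooted by OG) and count the minimum state changes it requires (Fitch parsimony):
Trait 1: 1; Trait 2: 1; Trait 3: 2.
Total tree length = 4.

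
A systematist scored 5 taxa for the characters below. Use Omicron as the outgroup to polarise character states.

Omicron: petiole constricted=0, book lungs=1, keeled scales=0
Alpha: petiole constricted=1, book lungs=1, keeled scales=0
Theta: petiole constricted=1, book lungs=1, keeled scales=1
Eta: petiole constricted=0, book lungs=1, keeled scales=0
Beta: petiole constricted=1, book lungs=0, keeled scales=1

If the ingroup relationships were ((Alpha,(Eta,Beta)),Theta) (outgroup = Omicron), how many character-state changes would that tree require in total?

5

Map each character onto ((Alpha,(Eta,Beta)),Theta) (rooted by Omicron) and count the minimum state changes it requires (Fitch parsimony):
petiole constricted: 2; book lungs: 1; keeled scales: 2.
Total tree length = 5.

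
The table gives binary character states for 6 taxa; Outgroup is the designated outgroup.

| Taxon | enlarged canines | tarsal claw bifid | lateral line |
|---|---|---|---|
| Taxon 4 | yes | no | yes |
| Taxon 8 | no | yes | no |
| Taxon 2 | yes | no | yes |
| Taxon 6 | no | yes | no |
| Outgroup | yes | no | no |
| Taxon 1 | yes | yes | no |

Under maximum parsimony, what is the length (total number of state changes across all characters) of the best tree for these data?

Character polarity is set by the outgroup: the derived state is whichever differs from the outgroup's state, so for enlarged canines the derived state is 'no', and for the remaining characters it is 'yes'.
Only Taxon 6 and Taxon 8 show the derived state 'no' for enlarged canines, supporting them as a clade.
Only Taxon 1, Taxon 6, and Taxon 8 show the derived state 'yes' for tarsal claw bifid, supporting them as a clade.
Only Taxon 2 and Taxon 4 show the derived state 'yes' for lateral line, supporting them as a clade.
Most parsimonious ingroup topology: ((Taxon 4,Taxon 2),((Taxon 6,Taxon 8),Taxon 1)).
Changes per character on this tree: enlarged canines: 1; tarsal claw bifid: 1; lateral line: 1.
Total = 3.

3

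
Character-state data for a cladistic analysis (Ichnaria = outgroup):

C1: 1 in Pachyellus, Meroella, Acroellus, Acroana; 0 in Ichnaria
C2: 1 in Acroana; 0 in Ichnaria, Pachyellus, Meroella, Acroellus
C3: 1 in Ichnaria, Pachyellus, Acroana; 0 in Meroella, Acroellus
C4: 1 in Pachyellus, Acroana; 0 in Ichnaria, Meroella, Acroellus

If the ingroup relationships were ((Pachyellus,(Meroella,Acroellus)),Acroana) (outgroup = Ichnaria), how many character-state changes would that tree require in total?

Map each character onto ((Pachyellus,(Meroella,Acroellus)),Acroana) (rooted by Ichnaria) and count the minimum state changes it requires (Fitch parsimony):
C1: 1; C2: 1; C3: 1; C4: 2.
Total tree length = 5.

5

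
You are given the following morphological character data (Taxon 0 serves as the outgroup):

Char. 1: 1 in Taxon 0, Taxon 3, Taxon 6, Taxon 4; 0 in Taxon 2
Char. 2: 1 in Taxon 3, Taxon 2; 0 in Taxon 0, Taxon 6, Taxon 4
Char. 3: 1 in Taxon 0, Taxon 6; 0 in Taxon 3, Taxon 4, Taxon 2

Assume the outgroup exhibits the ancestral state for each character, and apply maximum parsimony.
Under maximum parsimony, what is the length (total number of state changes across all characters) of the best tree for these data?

3

Character polarity is set by the outgroup: the derived state is whichever differs from the outgroup's state, so for Char. 1, Char. 3 the derived state is '0', and for the remaining characters it is '1'.
Char. 1: derived state '0' in Taxon 2 only — an autapomorphy, so it tells us nothing about relationships among taxa.
Only Taxon 2 and Taxon 3 show the derived state '1' for Char. 2, supporting them as a clade.
Char. 3: derived state '0' in Taxon 2, Taxon 3, and Taxon 4 only — synapomorphy for {Taxon 2, Taxon 3, Taxon 4}.
Most parsimonious ingroup topology: (((Taxon 2,Taxon 3),Taxon 4),Taxon 6).
Changes per character on this tree: Char. 1: 1; Char. 2: 1; Char. 3: 1.
Total = 3.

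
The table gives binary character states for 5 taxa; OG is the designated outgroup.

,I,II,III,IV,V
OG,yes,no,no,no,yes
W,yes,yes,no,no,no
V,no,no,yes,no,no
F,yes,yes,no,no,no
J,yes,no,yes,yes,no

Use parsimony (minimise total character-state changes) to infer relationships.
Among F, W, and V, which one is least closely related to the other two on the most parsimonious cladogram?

Character polarity is set by the outgroup: the derived state is whichever differs from the outgroup's state, so for I, V the derived state is 'no', and for the remaining characters it is 'yes'.
I: derived state 'no' in V only — an autapomorphy, so it tells us nothing about relationships among taxa.
Only F and W show the derived state 'yes' for II, supporting them as a clade.
Only J and V show the derived state 'yes' for III, supporting them as a clade.
IV: derived state 'yes' in J only — an autapomorphy, so it tells us nothing about relationships among taxa.
V (derived state 'no') is shared by all ingroup taxa — unites the whole ingroup.
Most parsimonious ingroup topology: ((W,F),(J,V)).
F and W share a more recent common ancestor with each other than either does with V, so V is the least closely related of the three.

V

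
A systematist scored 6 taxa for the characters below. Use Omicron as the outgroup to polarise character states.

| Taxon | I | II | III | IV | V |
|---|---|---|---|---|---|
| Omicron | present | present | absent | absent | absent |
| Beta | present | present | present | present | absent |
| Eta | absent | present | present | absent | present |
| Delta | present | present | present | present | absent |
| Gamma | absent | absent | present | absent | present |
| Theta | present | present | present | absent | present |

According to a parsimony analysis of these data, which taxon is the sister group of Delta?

Character polarity is set by the outgroup: the derived state is whichever differs from the outgroup's state, so for I, II the derived state is 'absent', and for the remaining characters it is 'present'.
I (derived state 'absent') is shared by Eta and Gamma — a synapomorphy uniting that clade.
II: derived state 'absent' in Gamma only — an autapomorphy, so it tells us nothing about relationships among taxa.
III (derived state 'present') is shared by all ingroup taxa — unites the whole ingroup.
IV (derived state 'present') is shared by Beta and Delta — a synapomorphy uniting that clade.
V: derived state 'present' in Eta, Gamma, and Theta only — synapomorphy for {Eta, Gamma, Theta}.
Most parsimonious ingroup topology: ((Beta,Delta),((Eta,Gamma),Theta)).
Delta and Beta form a cherry on this tree, so they are sister taxa.

Beta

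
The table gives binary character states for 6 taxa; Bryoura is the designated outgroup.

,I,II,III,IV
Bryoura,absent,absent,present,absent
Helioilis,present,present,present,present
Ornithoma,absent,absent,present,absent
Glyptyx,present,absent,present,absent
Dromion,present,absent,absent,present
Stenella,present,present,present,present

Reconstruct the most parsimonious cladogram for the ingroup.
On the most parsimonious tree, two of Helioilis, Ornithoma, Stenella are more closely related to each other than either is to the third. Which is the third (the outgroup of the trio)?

Character polarity is set by the outgroup: the derived state is whichever differs from the outgroup's state, so for III the derived state is 'absent', and for the remaining characters it is 'present'.
Only Dromion, Glyptyx, Helioilis, and Stenella show the derived state 'present' for I, supporting them as a clade.
Only Helioilis and Stenella show the derived state 'present' for II, supporting them as a clade.
III (derived state 'absent') is unique to Dromion (autapomorphy; uninformative for grouping).
IV (derived state 'present') is shared by Dromion, Helioilis, and Stenella — a synapomorphy uniting that clade.
Most parsimonious ingroup topology: ((((Helioilis,Stenella),Dromion),Glyptyx),Ornithoma).
Helioilis and Stenella share a more recent common ancestor with each other than either does with Ornithoma, so Ornithoma is the least closely related of the three.

Ornithoma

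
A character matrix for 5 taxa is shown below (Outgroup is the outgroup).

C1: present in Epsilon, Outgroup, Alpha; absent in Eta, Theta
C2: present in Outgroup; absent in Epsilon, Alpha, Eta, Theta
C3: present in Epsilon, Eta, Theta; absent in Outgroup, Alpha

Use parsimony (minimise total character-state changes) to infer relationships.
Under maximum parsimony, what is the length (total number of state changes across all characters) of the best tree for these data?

Character polarity is set by the outgroup: the derived state is whichever differs from the outgroup's state, so for C1, C2 the derived state is 'absent', and for the remaining characters it is 'present'.
C1: derived state 'absent' in Eta and Theta only — synapomorphy for {Eta, Theta}.
C2 (derived state 'absent') is shared by all ingroup taxa — unites the whole ingroup.
C3: derived state 'present' in Epsilon, Eta, and Theta only — synapomorphy for {Epsilon, Eta, Theta}.
Most parsimonious ingroup topology: ((Epsilon,(Eta,Theta)),Alpha).
Changes per character on this tree: C1: 1; C2: 1; C3: 1.
Total = 3.

3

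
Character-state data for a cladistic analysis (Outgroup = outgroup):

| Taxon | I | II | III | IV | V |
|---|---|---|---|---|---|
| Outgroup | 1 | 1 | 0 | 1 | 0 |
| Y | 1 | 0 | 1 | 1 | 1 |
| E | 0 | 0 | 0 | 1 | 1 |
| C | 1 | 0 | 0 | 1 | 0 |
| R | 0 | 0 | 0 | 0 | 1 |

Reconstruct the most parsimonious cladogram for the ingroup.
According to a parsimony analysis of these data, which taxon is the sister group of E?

R

Character polarity is set by the outgroup: the derived state is whichever differs from the outgroup's state, so for I, II, IV the derived state is '0', and for the remaining characters it is '1'.
I (derived state '0') is shared by E and R — a synapomorphy uniting that clade.
II (derived state '0') is shared by all ingroup taxa — unites the whole ingroup.
III: derived state '1' in Y only — an autapomorphy, so it tells us nothing about relationships among taxa.
IV: derived state '0' in R only — an autapomorphy, so it tells us nothing about relationships among taxa.
V: derived state '1' in E, R, and Y only — synapomorphy for {E, R, Y}.
Most parsimonious ingroup topology: ((Y,(E,R)),C).
E and R form a cherry on this tree, so they are sister taxa.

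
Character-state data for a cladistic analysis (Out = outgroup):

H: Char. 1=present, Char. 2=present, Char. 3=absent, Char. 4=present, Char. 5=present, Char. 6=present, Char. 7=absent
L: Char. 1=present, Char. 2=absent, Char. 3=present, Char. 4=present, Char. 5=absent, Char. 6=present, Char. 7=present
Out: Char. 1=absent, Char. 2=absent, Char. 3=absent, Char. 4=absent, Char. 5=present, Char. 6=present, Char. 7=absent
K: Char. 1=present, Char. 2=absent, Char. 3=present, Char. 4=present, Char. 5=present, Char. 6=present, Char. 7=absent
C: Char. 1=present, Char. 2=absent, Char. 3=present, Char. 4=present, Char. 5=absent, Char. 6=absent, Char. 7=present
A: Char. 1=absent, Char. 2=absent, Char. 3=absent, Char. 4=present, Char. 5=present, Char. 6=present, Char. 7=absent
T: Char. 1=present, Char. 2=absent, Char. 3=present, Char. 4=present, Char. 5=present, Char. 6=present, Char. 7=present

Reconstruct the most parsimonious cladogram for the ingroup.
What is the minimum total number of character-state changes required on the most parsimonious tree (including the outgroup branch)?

7

Character polarity is set by the outgroup: the derived state is whichever differs from the outgroup's state, so for Char. 5, Char. 6 the derived state is 'absent', and for the remaining characters it is 'present'.
Char. 1 (derived state 'present') is shared by C, H, K, L, and T — a synapomorphy uniting that clade.
Char. 2: derived state 'present' in H only — an autapomorphy, so it tells us nothing about relationships among taxa.
Only C, K, L, and T show the derived state 'present' for Char. 3, supporting them as a clade.
Char. 4 (derived state 'present') is shared by all ingroup taxa — unites the whole ingroup.
Only C and L show the derived state 'absent' for Char. 5, supporting them as a clade.
Char. 6: derived state 'absent' in C only — an autapomorphy, so it tells us nothing about relationships among taxa.
Char. 7: derived state 'present' in C, L, and T only — synapomorphy for {C, L, T}.
Most parsimonious ingroup topology: ((H,(((L,C),T),K)),A).
Changes per character on this tree: Char. 1: 1; Char. 2: 1; Char. 3: 1; Char. 4: 1; Char. 5: 1; Char. 6: 1; Char. 7: 1.
Total = 7.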